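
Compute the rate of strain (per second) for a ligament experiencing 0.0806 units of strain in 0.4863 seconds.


strain_rate = delta_strain / delta_t
strain_rate = 0.0806 / 0.4863
strain_rate = 0.1657


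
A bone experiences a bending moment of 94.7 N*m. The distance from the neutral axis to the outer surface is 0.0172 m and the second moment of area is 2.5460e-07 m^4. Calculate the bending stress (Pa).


sigma = M * c / I
sigma = 94.7 * 0.0172 / 2.5460e-07
M * c = 1.6288
sigma = 6.3976e+06


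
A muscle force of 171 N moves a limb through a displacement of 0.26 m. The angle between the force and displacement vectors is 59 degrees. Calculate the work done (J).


W = F * d * cos(theta)
theta = 59 deg = 1.0297 rad
cos(theta) = 0.5150
W = 171 * 0.26 * 0.5150
W = 22.8986


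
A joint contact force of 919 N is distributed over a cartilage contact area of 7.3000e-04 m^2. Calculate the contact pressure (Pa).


P = F / A
P = 919 / 7.3000e-04
P = 1.2589e+06


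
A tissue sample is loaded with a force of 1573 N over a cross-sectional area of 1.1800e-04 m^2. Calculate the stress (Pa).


stress = F / A
stress = 1573 / 1.1800e-04
stress = 1.3331e+07


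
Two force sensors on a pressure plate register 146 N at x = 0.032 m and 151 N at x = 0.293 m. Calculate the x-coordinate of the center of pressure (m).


COP_x = (F1*x1 + F2*x2) / (F1 + F2)
COP_x = (146*0.032 + 151*0.293) / (146 + 151)
Numerator = 48.9150
Denominator = 297
COP_x = 0.1647


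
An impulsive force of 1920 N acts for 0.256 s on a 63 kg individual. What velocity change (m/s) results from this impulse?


J = F * dt = 1920 * 0.256 = 491.5200 N*s
delta_v = J / m
delta_v = 491.5200 / 63
delta_v = 7.8019


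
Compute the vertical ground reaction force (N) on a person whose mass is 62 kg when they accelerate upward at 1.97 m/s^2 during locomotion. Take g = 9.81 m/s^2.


GRF = m * (g + a)
GRF = 62 * (9.81 + 1.97)
GRF = 62 * 11.7800
GRF = 730.3600


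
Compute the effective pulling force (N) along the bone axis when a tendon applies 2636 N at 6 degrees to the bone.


F_eff = F_tendon * cos(theta)
theta = 6 deg = 0.1047 rad
cos(theta) = 0.9945
F_eff = 2636 * 0.9945
F_eff = 2621.5597


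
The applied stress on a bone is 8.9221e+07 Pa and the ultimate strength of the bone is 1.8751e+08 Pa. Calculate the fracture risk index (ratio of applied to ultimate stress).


FRI = applied / ultimate
FRI = 8.9221e+07 / 1.8751e+08
FRI = 0.4758


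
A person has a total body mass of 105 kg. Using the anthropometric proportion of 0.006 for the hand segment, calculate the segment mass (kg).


m_segment = body_mass * fraction
m_segment = 105 * 0.006
m_segment = 0.6300


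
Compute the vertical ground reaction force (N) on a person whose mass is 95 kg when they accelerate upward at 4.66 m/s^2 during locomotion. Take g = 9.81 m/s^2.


GRF = m * (g + a)
GRF = 95 * (9.81 + 4.66)
GRF = 95 * 14.4700
GRF = 1374.6500


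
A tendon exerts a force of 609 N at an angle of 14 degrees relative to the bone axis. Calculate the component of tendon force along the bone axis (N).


F_eff = F_tendon * cos(theta)
theta = 14 deg = 0.2443 rad
cos(theta) = 0.9703
F_eff = 609 * 0.9703
F_eff = 590.9101


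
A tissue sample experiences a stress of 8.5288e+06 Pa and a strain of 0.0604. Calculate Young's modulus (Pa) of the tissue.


E = stress / strain
E = 8.5288e+06 / 0.0604
E = 1.4121e+08


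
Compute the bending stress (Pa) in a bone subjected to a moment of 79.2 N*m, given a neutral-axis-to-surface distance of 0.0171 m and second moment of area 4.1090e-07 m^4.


sigma = M * c / I
sigma = 79.2 * 0.0171 / 4.1090e-07
M * c = 1.3543
sigma = 3.2960e+06


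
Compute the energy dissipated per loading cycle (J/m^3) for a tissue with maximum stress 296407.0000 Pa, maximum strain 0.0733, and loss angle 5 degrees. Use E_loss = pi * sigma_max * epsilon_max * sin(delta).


E_loss = pi * sigma_max * epsilon_max * sin(delta)
delta = 5 deg = 0.0873 rad
sin(delta) = 0.0872
E_loss = pi * 296407.0000 * 0.0733 * 0.0872
E_loss = 5948.9225


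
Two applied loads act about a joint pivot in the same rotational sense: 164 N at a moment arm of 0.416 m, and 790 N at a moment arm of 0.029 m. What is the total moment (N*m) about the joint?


M = F1 * d1 + F2 * d2
M = 164 * 0.416 + 790 * 0.029
M = 68.2240 + 22.9100
M = 91.1340


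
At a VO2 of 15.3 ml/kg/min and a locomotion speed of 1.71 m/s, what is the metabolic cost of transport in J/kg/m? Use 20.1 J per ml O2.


Power per kg = VO2 * 20.1 / 60
Power per kg = 15.3 * 20.1 / 60 = 5.1255 W/kg
Cost = power_per_kg / speed
Cost = 5.1255 / 1.71
Cost = 2.9974


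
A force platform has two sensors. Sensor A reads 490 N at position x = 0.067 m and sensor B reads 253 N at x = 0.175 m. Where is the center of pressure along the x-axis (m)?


COP_x = (F1*x1 + F2*x2) / (F1 + F2)
COP_x = (490*0.067 + 253*0.175) / (490 + 253)
Numerator = 77.1050
Denominator = 743
COP_x = 0.1038


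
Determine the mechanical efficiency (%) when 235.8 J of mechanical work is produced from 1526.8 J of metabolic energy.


eta = (W_mech / E_meta) * 100
eta = (235.8 / 1526.8) * 100
ratio = 0.1544
eta = 15.4441


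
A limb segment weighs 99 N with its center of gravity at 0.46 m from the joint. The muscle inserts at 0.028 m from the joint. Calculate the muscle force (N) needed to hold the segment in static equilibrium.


F_muscle = W * d_load / d_muscle
F_muscle = 99 * 0.46 / 0.028
Numerator = 45.5400
F_muscle = 1626.4286


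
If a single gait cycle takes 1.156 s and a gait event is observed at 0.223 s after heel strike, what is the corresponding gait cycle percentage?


pct = (event_time / cycle_time) * 100
pct = (0.223 / 1.156) * 100
ratio = 0.1929
pct = 19.2907


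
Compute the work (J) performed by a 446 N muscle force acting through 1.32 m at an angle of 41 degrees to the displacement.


W = F * d * cos(theta)
theta = 41 deg = 0.7156 rad
cos(theta) = 0.7547
W = 446 * 1.32 * 0.7547
W = 444.3126


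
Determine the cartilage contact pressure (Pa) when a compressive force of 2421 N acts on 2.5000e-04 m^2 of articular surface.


P = F / A
P = 2421 / 2.5000e-04
P = 9.6840e+06


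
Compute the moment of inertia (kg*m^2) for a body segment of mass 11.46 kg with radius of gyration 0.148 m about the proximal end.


I = m * k^2
I = 11.46 * 0.148^2
k^2 = 0.0219
I = 0.2510


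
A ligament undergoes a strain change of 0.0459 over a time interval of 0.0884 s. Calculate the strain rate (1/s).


strain_rate = delta_strain / delta_t
strain_rate = 0.0459 / 0.0884
strain_rate = 0.5192


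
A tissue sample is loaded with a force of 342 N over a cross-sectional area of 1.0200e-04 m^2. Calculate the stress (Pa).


stress = F / A
stress = 342 / 1.0200e-04
stress = 3.3529e+06


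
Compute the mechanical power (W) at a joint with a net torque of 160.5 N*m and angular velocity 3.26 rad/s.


P = M * omega
P = 160.5 * 3.26
P = 523.2300


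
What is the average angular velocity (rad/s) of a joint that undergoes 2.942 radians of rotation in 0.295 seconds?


omega = delta_theta / delta_t
omega = 2.942 / 0.295
omega = 9.9729


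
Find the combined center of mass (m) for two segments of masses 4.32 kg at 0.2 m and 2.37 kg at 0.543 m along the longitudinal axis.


COM = (m1*x1 + m2*x2) / (m1 + m2)
COM = (4.32*0.2 + 2.37*0.543) / (4.32 + 2.37)
Numerator = 2.1509
Denominator = 6.6900
COM = 0.3215


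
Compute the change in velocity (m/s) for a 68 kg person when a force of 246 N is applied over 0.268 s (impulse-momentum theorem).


J = F * dt = 246 * 0.268 = 65.9280 N*s
delta_v = J / m
delta_v = 65.9280 / 68
delta_v = 0.9695


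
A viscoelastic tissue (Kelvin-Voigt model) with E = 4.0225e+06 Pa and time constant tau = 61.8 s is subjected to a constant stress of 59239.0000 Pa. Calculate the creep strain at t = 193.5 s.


epsilon(t) = (sigma/E) * (1 - exp(-t/tau))
sigma/E = 59239.0000 / 4.0225e+06 = 0.0147
exp(-t/tau) = exp(-193.5 / 61.8) = 0.0437
epsilon = 0.0147 * (1 - 0.0437)
epsilon = 0.0141


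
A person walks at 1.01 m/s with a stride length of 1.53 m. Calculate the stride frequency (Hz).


f = v / stride_length
f = 1.01 / 1.53
f = 0.6601


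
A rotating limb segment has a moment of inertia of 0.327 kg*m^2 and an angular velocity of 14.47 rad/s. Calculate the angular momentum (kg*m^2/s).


L = I * omega
L = 0.327 * 14.47
L = 4.7317


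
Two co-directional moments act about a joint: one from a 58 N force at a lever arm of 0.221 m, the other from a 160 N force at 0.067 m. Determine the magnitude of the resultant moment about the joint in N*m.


M = F1 * d1 + F2 * d2
M = 58 * 0.221 + 160 * 0.067
M = 12.8180 + 10.7200
M = 23.5380


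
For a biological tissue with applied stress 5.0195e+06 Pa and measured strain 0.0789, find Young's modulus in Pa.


E = stress / strain
E = 5.0195e+06 / 0.0789
E = 6.3619e+07


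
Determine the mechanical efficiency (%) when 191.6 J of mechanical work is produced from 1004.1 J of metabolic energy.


eta = (W_mech / E_meta) * 100
eta = (191.6 / 1004.1) * 100
ratio = 0.1908
eta = 19.0818


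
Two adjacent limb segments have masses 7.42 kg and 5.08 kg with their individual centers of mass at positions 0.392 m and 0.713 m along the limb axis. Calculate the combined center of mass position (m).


COM = (m1*x1 + m2*x2) / (m1 + m2)
COM = (7.42*0.392 + 5.08*0.713) / (7.42 + 5.08)
Numerator = 6.5307
Denominator = 12.5000
COM = 0.5225


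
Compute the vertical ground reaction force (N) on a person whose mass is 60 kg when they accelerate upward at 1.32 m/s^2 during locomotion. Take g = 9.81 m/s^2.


GRF = m * (g + a)
GRF = 60 * (9.81 + 1.32)
GRF = 60 * 11.1300
GRF = 667.8000


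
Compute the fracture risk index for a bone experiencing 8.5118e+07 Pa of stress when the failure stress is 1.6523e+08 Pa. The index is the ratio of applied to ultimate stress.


FRI = applied / ultimate
FRI = 8.5118e+07 / 1.6523e+08
FRI = 0.5151


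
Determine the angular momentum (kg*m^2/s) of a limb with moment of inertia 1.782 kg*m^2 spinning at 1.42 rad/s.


L = I * omega
L = 1.782 * 1.42
L = 2.5304


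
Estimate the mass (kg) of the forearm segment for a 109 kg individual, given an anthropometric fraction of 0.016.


m_segment = body_mass * fraction
m_segment = 109 * 0.016
m_segment = 1.7440


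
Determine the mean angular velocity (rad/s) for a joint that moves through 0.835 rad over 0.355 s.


omega = delta_theta / delta_t
omega = 0.835 / 0.355
omega = 2.3521


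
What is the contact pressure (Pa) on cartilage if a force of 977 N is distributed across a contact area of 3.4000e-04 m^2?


P = F / A
P = 977 / 3.4000e-04
P = 2.8735e+06


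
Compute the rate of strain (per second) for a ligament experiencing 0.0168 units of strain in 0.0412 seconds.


strain_rate = delta_strain / delta_t
strain_rate = 0.0168 / 0.0412
strain_rate = 0.4078


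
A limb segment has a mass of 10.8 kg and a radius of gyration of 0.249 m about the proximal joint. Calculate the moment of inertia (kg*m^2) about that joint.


I = m * k^2
I = 10.8 * 0.249^2
k^2 = 0.0620
I = 0.6696


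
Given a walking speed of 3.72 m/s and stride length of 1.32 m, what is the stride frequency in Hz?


f = v / stride_length
f = 3.72 / 1.32
f = 2.8182


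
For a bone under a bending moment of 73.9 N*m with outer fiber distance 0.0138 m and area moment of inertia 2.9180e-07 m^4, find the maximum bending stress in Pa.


sigma = M * c / I
sigma = 73.9 * 0.0138 / 2.9180e-07
M * c = 1.0198
sigma = 3.4949e+06


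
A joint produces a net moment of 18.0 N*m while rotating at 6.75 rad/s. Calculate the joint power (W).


P = M * omega
P = 18.0 * 6.75
P = 121.5000


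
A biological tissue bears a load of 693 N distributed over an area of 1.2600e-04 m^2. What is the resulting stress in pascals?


stress = F / A
stress = 693 / 1.2600e-04
stress = 5.5000e+06


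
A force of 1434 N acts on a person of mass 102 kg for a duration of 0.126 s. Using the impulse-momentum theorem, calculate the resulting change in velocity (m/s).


J = F * dt = 1434 * 0.126 = 180.6840 N*s
delta_v = J / m
delta_v = 180.6840 / 102
delta_v = 1.7714


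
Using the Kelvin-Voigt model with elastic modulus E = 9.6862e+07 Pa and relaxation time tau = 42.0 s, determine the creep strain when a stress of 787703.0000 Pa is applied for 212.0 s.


epsilon(t) = (sigma/E) * (1 - exp(-t/tau))
sigma/E = 787703.0000 / 9.6862e+07 = 0.0081
exp(-t/tau) = exp(-212.0 / 42.0) = 0.0064
epsilon = 0.0081 * (1 - 0.0064)
epsilon = 0.0081


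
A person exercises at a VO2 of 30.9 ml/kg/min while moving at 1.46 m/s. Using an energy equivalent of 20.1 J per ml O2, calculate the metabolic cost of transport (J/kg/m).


Power per kg = VO2 * 20.1 / 60
Power per kg = 30.9 * 20.1 / 60 = 10.3515 W/kg
Cost = power_per_kg / speed
Cost = 10.3515 / 1.46
Cost = 7.0901


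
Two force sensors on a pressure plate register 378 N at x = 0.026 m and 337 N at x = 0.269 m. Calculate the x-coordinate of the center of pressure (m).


COP_x = (F1*x1 + F2*x2) / (F1 + F2)
COP_x = (378*0.026 + 337*0.269) / (378 + 337)
Numerator = 100.4810
Denominator = 715
COP_x = 0.1405


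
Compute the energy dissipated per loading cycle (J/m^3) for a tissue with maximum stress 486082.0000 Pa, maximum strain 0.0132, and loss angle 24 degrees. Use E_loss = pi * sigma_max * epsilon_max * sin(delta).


E_loss = pi * sigma_max * epsilon_max * sin(delta)
delta = 24 deg = 0.4189 rad
sin(delta) = 0.4067
E_loss = pi * 486082.0000 * 0.0132 * 0.4067
E_loss = 8198.7311


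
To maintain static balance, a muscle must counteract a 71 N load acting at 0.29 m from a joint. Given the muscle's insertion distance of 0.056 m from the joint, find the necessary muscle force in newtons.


F_muscle = W * d_load / d_muscle
F_muscle = 71 * 0.29 / 0.056
Numerator = 20.5900
F_muscle = 367.6786


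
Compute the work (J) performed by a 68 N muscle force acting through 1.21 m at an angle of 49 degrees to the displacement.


W = F * d * cos(theta)
theta = 49 deg = 0.8552 rad
cos(theta) = 0.6561
W = 68 * 1.21 * 0.6561
W = 53.9805


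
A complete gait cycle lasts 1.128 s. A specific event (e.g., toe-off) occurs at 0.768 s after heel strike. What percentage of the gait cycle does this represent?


pct = (event_time / cycle_time) * 100
pct = (0.768 / 1.128) * 100
ratio = 0.6809
pct = 68.0851


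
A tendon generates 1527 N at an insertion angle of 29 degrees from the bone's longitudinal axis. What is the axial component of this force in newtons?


F_eff = F_tendon * cos(theta)
theta = 29 deg = 0.5061 rad
cos(theta) = 0.8746
F_eff = 1527 * 0.8746
F_eff = 1335.5443


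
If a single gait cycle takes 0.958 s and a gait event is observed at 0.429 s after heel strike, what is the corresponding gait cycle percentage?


pct = (event_time / cycle_time) * 100
pct = (0.429 / 0.958) * 100
ratio = 0.4478
pct = 44.7808


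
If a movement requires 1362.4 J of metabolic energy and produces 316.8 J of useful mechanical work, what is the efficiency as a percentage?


eta = (W_mech / E_meta) * 100
eta = (316.8 / 1362.4) * 100
ratio = 0.2325
eta = 23.2531


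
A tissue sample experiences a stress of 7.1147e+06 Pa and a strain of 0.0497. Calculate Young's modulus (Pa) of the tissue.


E = stress / strain
E = 7.1147e+06 / 0.0497
E = 1.4315e+08


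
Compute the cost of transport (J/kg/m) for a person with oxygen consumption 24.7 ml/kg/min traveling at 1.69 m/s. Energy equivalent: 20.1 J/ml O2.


Power per kg = VO2 * 20.1 / 60
Power per kg = 24.7 * 20.1 / 60 = 8.2745 W/kg
Cost = power_per_kg / speed
Cost = 8.2745 / 1.69
Cost = 4.8962


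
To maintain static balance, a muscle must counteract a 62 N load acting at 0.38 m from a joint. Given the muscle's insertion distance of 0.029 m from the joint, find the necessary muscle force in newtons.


F_muscle = W * d_load / d_muscle
F_muscle = 62 * 0.38 / 0.029
Numerator = 23.5600
F_muscle = 812.4138


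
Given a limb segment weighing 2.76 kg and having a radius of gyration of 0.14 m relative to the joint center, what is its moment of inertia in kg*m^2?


I = m * k^2
I = 2.76 * 0.14^2
k^2 = 0.0196
I = 0.0541


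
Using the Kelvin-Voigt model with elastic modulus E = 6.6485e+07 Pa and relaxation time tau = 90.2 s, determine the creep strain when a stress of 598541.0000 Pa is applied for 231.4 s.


epsilon(t) = (sigma/E) * (1 - exp(-t/tau))
sigma/E = 598541.0000 / 6.6485e+07 = 0.0090
exp(-t/tau) = exp(-231.4 / 90.2) = 0.0769
epsilon = 0.0090 * (1 - 0.0769)
epsilon = 0.0083


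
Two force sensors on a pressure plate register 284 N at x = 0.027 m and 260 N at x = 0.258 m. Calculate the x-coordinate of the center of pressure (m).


COP_x = (F1*x1 + F2*x2) / (F1 + F2)
COP_x = (284*0.027 + 260*0.258) / (284 + 260)
Numerator = 74.7480
Denominator = 544
COP_x = 0.1374


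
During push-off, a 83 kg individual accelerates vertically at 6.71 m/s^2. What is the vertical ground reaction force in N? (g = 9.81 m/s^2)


GRF = m * (g + a)
GRF = 83 * (9.81 + 6.71)
GRF = 83 * 16.5200
GRF = 1371.1600


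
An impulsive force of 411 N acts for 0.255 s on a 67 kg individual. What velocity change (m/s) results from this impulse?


J = F * dt = 411 * 0.255 = 104.8050 N*s
delta_v = J / m
delta_v = 104.8050 / 67
delta_v = 1.5643


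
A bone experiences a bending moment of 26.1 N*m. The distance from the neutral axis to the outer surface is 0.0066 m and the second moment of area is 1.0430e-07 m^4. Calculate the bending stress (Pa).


sigma = M * c / I
sigma = 26.1 * 0.0066 / 1.0430e-07
M * c = 0.1723
sigma = 1.6516e+06


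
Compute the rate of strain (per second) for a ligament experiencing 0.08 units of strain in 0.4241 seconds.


strain_rate = delta_strain / delta_t
strain_rate = 0.08 / 0.4241
strain_rate = 0.1886


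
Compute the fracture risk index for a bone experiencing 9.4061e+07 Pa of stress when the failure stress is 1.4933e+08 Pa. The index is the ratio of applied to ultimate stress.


FRI = applied / ultimate
FRI = 9.4061e+07 / 1.4933e+08
FRI = 0.6299


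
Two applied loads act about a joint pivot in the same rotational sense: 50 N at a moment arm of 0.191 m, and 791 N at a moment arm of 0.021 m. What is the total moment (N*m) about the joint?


M = F1 * d1 + F2 * d2
M = 50 * 0.191 + 791 * 0.021
M = 9.5500 + 16.6110
M = 26.1610


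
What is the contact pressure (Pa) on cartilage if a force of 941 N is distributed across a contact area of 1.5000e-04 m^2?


P = F / A
P = 941 / 1.5000e-04
P = 6.2733e+06


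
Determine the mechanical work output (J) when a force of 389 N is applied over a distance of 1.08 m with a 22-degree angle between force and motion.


W = F * d * cos(theta)
theta = 22 deg = 0.3840 rad
cos(theta) = 0.9272
W = 389 * 1.08 * 0.9272
W = 389.5285


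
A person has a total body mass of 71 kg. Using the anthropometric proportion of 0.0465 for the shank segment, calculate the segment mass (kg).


m_segment = body_mass * fraction
m_segment = 71 * 0.0465
m_segment = 3.3015


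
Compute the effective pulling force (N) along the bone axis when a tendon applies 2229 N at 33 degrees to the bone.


F_eff = F_tendon * cos(theta)
theta = 33 deg = 0.5760 rad
cos(theta) = 0.8387
F_eff = 2229 * 0.8387
F_eff = 1869.3967


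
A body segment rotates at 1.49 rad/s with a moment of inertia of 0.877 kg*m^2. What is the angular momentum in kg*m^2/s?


L = I * omega
L = 0.877 * 1.49
L = 1.3067


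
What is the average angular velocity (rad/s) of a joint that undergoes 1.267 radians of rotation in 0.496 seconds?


omega = delta_theta / delta_t
omega = 1.267 / 0.496
omega = 2.5544


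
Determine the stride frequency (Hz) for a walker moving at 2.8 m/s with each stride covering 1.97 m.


f = v / stride_length
f = 2.8 / 1.97
f = 1.4213


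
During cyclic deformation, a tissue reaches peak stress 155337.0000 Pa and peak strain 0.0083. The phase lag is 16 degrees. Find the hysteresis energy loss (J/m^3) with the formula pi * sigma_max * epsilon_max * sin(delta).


E_loss = pi * sigma_max * epsilon_max * sin(delta)
delta = 16 deg = 0.2793 rad
sin(delta) = 0.2756
E_loss = pi * 155337.0000 * 0.0083 * 0.2756
E_loss = 1116.4543


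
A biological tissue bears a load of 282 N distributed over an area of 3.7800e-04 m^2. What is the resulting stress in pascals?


stress = F / A
stress = 282 / 3.7800e-04
stress = 746031.7460


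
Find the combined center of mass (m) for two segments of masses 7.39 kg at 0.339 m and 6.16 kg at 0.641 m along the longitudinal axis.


COM = (m1*x1 + m2*x2) / (m1 + m2)
COM = (7.39*0.339 + 6.16*0.641) / (7.39 + 6.16)
Numerator = 6.4538
Denominator = 13.5500
COM = 0.4763


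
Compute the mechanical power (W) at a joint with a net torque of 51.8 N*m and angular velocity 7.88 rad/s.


P = M * omega
P = 51.8 * 7.88
P = 408.1840


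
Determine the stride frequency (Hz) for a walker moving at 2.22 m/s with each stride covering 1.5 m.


f = v / stride_length
f = 2.22 / 1.5
f = 1.4800


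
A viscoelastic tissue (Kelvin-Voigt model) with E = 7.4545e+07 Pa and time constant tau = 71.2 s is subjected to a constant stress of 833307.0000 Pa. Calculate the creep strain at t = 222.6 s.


epsilon(t) = (sigma/E) * (1 - exp(-t/tau))
sigma/E = 833307.0000 / 7.4545e+07 = 0.0112
exp(-t/tau) = exp(-222.6 / 71.2) = 0.0439
epsilon = 0.0112 * (1 - 0.0439)
epsilon = 0.0107


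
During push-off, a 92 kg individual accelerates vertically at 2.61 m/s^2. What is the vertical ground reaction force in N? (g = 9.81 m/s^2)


GRF = m * (g + a)
GRF = 92 * (9.81 + 2.61)
GRF = 92 * 12.4200
GRF = 1142.6400


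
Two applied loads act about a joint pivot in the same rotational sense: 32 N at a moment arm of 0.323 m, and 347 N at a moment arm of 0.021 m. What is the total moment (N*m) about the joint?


M = F1 * d1 + F2 * d2
M = 32 * 0.323 + 347 * 0.021
M = 10.3360 + 7.2870
M = 17.6230


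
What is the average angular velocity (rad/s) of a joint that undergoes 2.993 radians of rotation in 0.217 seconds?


omega = delta_theta / delta_t
omega = 2.993 / 0.217
omega = 13.7926


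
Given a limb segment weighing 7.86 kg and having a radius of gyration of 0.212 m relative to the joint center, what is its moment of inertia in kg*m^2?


I = m * k^2
I = 7.86 * 0.212^2
k^2 = 0.0449
I = 0.3533


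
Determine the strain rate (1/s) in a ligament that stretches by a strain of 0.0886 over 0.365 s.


strain_rate = delta_strain / delta_t
strain_rate = 0.0886 / 0.365
strain_rate = 0.2427


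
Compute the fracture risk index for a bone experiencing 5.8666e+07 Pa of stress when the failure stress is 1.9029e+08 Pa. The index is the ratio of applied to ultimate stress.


FRI = applied / ultimate
FRI = 5.8666e+07 / 1.9029e+08
FRI = 0.3083


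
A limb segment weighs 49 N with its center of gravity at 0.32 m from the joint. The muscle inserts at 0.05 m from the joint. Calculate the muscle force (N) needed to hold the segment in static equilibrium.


F_muscle = W * d_load / d_muscle
F_muscle = 49 * 0.32 / 0.05
Numerator = 15.6800
F_muscle = 313.6000


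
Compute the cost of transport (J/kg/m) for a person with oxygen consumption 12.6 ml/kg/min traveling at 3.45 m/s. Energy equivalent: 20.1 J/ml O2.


Power per kg = VO2 * 20.1 / 60
Power per kg = 12.6 * 20.1 / 60 = 4.2210 W/kg
Cost = power_per_kg / speed
Cost = 4.2210 / 3.45
Cost = 1.2235


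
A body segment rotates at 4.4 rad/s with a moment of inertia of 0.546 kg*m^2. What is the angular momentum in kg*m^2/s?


L = I * omega
L = 0.546 * 4.4
L = 2.4024


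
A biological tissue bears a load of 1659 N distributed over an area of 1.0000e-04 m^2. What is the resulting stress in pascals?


stress = F / A
stress = 1659 / 1.0000e-04
stress = 1.6590e+07


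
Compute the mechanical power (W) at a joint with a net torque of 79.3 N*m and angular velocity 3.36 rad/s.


P = M * omega
P = 79.3 * 3.36
P = 266.4480


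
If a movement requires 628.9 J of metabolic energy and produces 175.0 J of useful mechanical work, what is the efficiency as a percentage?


eta = (W_mech / E_meta) * 100
eta = (175.0 / 628.9) * 100
ratio = 0.2783
eta = 27.8264


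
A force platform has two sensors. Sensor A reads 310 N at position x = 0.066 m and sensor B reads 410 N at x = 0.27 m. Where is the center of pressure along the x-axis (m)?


COP_x = (F1*x1 + F2*x2) / (F1 + F2)
COP_x = (310*0.066 + 410*0.27) / (310 + 410)
Numerator = 131.1600
Denominator = 720
COP_x = 0.1822


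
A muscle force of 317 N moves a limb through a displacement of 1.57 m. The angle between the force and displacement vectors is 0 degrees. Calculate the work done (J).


W = F * d * cos(theta)
theta = 0 deg = 0.0000 rad
cos(theta) = 1.0000
W = 317 * 1.57 * 1.0000
W = 497.6900


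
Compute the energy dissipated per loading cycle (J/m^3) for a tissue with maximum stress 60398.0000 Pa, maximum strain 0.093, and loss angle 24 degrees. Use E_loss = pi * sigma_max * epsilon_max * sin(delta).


E_loss = pi * sigma_max * epsilon_max * sin(delta)
delta = 24 deg = 0.4189 rad
sin(delta) = 0.4067
E_loss = pi * 60398.0000 * 0.093 * 0.4067
E_loss = 7177.4253


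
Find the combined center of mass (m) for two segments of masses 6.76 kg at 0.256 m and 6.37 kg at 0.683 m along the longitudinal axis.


COM = (m1*x1 + m2*x2) / (m1 + m2)
COM = (6.76*0.256 + 6.37*0.683) / (6.76 + 6.37)
Numerator = 6.0813
Denominator = 13.1300
COM = 0.4632


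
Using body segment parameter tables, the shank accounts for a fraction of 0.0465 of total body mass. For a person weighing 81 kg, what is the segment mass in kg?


m_segment = body_mass * fraction
m_segment = 81 * 0.0465
m_segment = 3.7665


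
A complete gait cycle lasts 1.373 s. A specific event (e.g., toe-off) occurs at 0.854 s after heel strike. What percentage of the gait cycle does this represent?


pct = (event_time / cycle_time) * 100
pct = (0.854 / 1.373) * 100
ratio = 0.6220
pct = 62.1996


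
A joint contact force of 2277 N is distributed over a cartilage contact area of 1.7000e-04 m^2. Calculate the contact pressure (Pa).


P = F / A
P = 2277 / 1.7000e-04
P = 1.3394e+07


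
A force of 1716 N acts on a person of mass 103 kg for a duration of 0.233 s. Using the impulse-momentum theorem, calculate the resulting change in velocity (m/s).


J = F * dt = 1716 * 0.233 = 399.8280 N*s
delta_v = J / m
delta_v = 399.8280 / 103
delta_v = 3.8818


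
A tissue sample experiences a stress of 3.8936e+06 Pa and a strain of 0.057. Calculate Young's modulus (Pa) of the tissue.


E = stress / strain
E = 3.8936e+06 / 0.057
E = 6.8309e+07


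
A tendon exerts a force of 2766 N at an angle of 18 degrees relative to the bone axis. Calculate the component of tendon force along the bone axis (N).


F_eff = F_tendon * cos(theta)
theta = 18 deg = 0.3142 rad
cos(theta) = 0.9511
F_eff = 2766 * 0.9511
F_eff = 2630.6223


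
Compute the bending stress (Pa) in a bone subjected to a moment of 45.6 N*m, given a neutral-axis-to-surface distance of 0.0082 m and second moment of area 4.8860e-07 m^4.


sigma = M * c / I
sigma = 45.6 * 0.0082 / 4.8860e-07
M * c = 0.3739
sigma = 765288.5796


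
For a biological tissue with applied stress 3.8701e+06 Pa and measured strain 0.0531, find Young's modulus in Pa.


E = stress / strain
E = 3.8701e+06 / 0.0531
E = 7.2883e+07


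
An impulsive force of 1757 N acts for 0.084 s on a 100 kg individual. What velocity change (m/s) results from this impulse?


J = F * dt = 1757 * 0.084 = 147.5880 N*s
delta_v = J / m
delta_v = 147.5880 / 100
delta_v = 1.4759


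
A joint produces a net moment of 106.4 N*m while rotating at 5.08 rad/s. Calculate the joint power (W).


P = M * omega
P = 106.4 * 5.08
P = 540.5120


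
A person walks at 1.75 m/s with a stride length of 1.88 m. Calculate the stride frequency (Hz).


f = v / stride_length
f = 1.75 / 1.88
f = 0.9309


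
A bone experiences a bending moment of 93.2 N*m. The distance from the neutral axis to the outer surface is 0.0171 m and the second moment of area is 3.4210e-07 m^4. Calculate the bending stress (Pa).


sigma = M * c / I
sigma = 93.2 * 0.0171 / 3.4210e-07
M * c = 1.5937
sigma = 4.6586e+06


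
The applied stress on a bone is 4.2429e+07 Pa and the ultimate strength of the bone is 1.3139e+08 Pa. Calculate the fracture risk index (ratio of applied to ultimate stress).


FRI = applied / ultimate
FRI = 4.2429e+07 / 1.3139e+08
FRI = 0.3229


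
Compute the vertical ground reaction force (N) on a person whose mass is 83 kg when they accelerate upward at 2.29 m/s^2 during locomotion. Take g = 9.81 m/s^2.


GRF = m * (g + a)
GRF = 83 * (9.81 + 2.29)
GRF = 83 * 12.1000
GRF = 1004.3000


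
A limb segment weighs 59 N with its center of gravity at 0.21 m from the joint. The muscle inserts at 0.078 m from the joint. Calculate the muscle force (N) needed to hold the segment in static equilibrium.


F_muscle = W * d_load / d_muscle
F_muscle = 59 * 0.21 / 0.078
Numerator = 12.3900
F_muscle = 158.8462


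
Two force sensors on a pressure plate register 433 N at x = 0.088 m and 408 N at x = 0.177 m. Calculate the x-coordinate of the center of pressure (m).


COP_x = (F1*x1 + F2*x2) / (F1 + F2)
COP_x = (433*0.088 + 408*0.177) / (433 + 408)
Numerator = 110.3200
Denominator = 841
COP_x = 0.1312


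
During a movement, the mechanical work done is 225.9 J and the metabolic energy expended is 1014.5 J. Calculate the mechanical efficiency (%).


eta = (W_mech / E_meta) * 100
eta = (225.9 / 1014.5) * 100
ratio = 0.2227
eta = 22.2671


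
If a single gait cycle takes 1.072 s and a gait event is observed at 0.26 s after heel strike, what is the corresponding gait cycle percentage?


pct = (event_time / cycle_time) * 100
pct = (0.26 / 1.072) * 100
ratio = 0.2425
pct = 24.2537


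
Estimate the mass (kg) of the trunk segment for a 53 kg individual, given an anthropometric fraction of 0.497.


m_segment = body_mass * fraction
m_segment = 53 * 0.497
m_segment = 26.3410


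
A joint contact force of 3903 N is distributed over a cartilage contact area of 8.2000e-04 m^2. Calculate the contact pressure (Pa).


P = F / A
P = 3903 / 8.2000e-04
P = 4.7598e+06


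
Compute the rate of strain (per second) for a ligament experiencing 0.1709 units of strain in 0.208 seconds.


strain_rate = delta_strain / delta_t
strain_rate = 0.1709 / 0.208
strain_rate = 0.8216


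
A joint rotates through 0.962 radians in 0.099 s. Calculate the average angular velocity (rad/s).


omega = delta_theta / delta_t
omega = 0.962 / 0.099
omega = 9.7172


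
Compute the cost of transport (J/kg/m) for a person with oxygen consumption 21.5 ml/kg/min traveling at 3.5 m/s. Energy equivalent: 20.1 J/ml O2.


Power per kg = VO2 * 20.1 / 60
Power per kg = 21.5 * 20.1 / 60 = 7.2025 W/kg
Cost = power_per_kg / speed
Cost = 7.2025 / 3.5
Cost = 2.0579


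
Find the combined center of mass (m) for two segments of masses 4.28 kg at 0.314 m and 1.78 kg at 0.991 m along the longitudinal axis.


COM = (m1*x1 + m2*x2) / (m1 + m2)
COM = (4.28*0.314 + 1.78*0.991) / (4.28 + 1.78)
Numerator = 3.1079
Denominator = 6.0600
COM = 0.5129


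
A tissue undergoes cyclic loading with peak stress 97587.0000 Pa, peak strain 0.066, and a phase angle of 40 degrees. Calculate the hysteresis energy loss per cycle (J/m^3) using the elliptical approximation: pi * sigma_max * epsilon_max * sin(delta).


E_loss = pi * sigma_max * epsilon_max * sin(delta)
delta = 40 deg = 0.6981 rad
sin(delta) = 0.6428
E_loss = pi * 97587.0000 * 0.066 * 0.6428
E_loss = 13006.2852


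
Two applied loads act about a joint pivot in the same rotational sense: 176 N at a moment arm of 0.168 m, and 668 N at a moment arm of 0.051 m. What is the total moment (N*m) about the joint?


M = F1 * d1 + F2 * d2
M = 176 * 0.168 + 668 * 0.051
M = 29.5680 + 34.0680
M = 63.6360


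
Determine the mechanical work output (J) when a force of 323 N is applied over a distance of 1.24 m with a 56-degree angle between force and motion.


W = F * d * cos(theta)
theta = 56 deg = 0.9774 rad
cos(theta) = 0.5592
W = 323 * 1.24 * 0.5592
W = 223.9679


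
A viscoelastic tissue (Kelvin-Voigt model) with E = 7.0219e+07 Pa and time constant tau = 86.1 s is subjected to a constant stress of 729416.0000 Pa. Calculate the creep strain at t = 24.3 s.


epsilon(t) = (sigma/E) * (1 - exp(-t/tau))
sigma/E = 729416.0000 / 7.0219e+07 = 0.0104
exp(-t/tau) = exp(-24.3 / 86.1) = 0.7541
epsilon = 0.0104 * (1 - 0.7541)
epsilon = 0.0026


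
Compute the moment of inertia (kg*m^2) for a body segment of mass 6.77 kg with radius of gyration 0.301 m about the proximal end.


I = m * k^2
I = 6.77 * 0.301^2
k^2 = 0.0906
I = 0.6134


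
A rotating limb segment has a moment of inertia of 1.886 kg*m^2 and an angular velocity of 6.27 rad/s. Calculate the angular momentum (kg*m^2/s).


L = I * omega
L = 1.886 * 6.27
L = 11.8252


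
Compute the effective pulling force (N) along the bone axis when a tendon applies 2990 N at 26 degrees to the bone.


F_eff = F_tendon * cos(theta)
theta = 26 deg = 0.4538 rad
cos(theta) = 0.8988
F_eff = 2990 * 0.8988
F_eff = 2687.3942


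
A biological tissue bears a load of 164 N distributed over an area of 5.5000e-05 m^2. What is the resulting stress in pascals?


stress = F / A
stress = 164 / 5.5000e-05
stress = 2.9818e+06


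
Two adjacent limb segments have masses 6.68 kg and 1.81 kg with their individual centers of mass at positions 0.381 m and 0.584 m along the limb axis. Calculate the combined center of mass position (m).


COM = (m1*x1 + m2*x2) / (m1 + m2)
COM = (6.68*0.381 + 1.81*0.584) / (6.68 + 1.81)
Numerator = 3.6021
Denominator = 8.4900
COM = 0.4243


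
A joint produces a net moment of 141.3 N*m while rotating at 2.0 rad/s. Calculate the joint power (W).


P = M * omega
P = 141.3 * 2.0
P = 282.6000


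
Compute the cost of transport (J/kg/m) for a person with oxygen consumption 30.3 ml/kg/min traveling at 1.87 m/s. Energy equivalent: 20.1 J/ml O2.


Power per kg = VO2 * 20.1 / 60
Power per kg = 30.3 * 20.1 / 60 = 10.1505 W/kg
Cost = power_per_kg / speed
Cost = 10.1505 / 1.87
Cost = 5.4281


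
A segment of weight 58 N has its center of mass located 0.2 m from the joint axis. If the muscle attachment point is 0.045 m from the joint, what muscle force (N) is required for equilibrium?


F_muscle = W * d_load / d_muscle
F_muscle = 58 * 0.2 / 0.045
Numerator = 11.6000
F_muscle = 257.7778


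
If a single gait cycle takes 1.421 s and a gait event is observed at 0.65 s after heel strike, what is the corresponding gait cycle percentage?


pct = (event_time / cycle_time) * 100
pct = (0.65 / 1.421) * 100
ratio = 0.4574
pct = 45.7424


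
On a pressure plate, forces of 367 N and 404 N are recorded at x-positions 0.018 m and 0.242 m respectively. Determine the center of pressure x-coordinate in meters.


COP_x = (F1*x1 + F2*x2) / (F1 + F2)
COP_x = (367*0.018 + 404*0.242) / (367 + 404)
Numerator = 104.3740
Denominator = 771
COP_x = 0.1354


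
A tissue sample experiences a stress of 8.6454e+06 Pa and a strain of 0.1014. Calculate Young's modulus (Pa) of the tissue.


E = stress / strain
E = 8.6454e+06 / 0.1014
E = 8.5260e+07


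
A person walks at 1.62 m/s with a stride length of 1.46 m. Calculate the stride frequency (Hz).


f = v / stride_length
f = 1.62 / 1.46
f = 1.1096


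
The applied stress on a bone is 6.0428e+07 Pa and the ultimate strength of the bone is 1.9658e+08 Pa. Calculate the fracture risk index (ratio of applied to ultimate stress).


FRI = applied / ultimate
FRI = 6.0428e+07 / 1.9658e+08
FRI = 0.3074


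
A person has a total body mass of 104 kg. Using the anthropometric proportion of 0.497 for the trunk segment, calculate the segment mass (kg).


m_segment = body_mass * fraction
m_segment = 104 * 0.497
m_segment = 51.6880


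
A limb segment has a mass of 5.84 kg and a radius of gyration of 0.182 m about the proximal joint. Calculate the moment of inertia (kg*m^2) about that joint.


I = m * k^2
I = 5.84 * 0.182^2
k^2 = 0.0331
I = 0.1934


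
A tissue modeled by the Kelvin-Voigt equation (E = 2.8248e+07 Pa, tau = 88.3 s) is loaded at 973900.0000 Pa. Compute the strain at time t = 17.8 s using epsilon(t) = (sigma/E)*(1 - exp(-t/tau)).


epsilon(t) = (sigma/E) * (1 - exp(-t/tau))
sigma/E = 973900.0000 / 2.8248e+07 = 0.0345
exp(-t/tau) = exp(-17.8 / 88.3) = 0.8174
epsilon = 0.0345 * (1 - 0.8174)
epsilon = 0.0063


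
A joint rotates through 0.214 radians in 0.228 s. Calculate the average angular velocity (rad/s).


omega = delta_theta / delta_t
omega = 0.214 / 0.228
omega = 0.9386


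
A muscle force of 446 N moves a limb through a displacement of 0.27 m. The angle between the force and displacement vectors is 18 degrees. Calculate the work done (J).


W = F * d * cos(theta)
theta = 18 deg = 0.3142 rad
cos(theta) = 0.9511
W = 446 * 0.27 * 0.9511
W = 114.5262


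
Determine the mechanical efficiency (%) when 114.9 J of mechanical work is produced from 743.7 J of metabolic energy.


eta = (W_mech / E_meta) * 100
eta = (114.9 / 743.7) * 100
ratio = 0.1545
eta = 15.4498


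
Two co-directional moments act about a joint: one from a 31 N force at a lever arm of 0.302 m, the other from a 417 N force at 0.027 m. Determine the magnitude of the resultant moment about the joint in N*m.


M = F1 * d1 + F2 * d2
M = 31 * 0.302 + 417 * 0.027
M = 9.3620 + 11.2590
M = 20.6210


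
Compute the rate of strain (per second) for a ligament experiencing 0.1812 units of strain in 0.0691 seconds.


strain_rate = delta_strain / delta_t
strain_rate = 0.1812 / 0.0691
strain_rate = 2.6223


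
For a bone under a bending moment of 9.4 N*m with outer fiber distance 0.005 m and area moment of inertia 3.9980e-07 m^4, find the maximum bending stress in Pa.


sigma = M * c / I
sigma = 9.4 * 0.005 / 3.9980e-07
M * c = 0.0470
sigma = 117558.7794


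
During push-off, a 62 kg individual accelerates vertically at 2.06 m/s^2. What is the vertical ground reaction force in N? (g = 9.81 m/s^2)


GRF = m * (g + a)
GRF = 62 * (9.81 + 2.06)
GRF = 62 * 11.8700
GRF = 735.9400


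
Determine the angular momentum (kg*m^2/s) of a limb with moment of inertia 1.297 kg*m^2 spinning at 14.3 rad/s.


L = I * omega
L = 1.297 * 14.3
L = 18.5471


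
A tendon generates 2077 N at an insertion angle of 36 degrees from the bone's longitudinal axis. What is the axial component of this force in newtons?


F_eff = F_tendon * cos(theta)
theta = 36 deg = 0.6283 rad
cos(theta) = 0.8090
F_eff = 2077 * 0.8090
F_eff = 1680.3283


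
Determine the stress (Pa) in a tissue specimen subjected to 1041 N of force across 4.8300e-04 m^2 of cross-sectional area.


stress = F / A
stress = 1041 / 4.8300e-04
stress = 2.1553e+06


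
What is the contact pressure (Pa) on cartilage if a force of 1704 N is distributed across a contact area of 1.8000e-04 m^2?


P = F / A
P = 1704 / 1.8000e-04
P = 9.4667e+06


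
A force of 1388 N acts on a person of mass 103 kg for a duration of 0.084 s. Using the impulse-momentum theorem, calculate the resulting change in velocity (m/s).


J = F * dt = 1388 * 0.084 = 116.5920 N*s
delta_v = J / m
delta_v = 116.5920 / 103
delta_v = 1.1320


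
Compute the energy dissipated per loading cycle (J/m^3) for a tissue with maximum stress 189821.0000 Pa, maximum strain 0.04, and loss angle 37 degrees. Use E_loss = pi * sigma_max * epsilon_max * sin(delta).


E_loss = pi * sigma_max * epsilon_max * sin(delta)
delta = 37 deg = 0.6458 rad
sin(delta) = 0.6018
E_loss = pi * 189821.0000 * 0.04 * 0.6018
E_loss = 14355.4611
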